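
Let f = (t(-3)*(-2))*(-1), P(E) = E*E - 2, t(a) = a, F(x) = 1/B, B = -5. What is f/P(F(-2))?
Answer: 150/49 ≈ 3.0612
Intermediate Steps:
F(x) = -⅕ (F(x) = 1/(-5) = -⅕)
P(E) = -2 + E² (P(E) = E² - 2 = -2 + E²)
f = -6 (f = -3*(-2)*(-1) = 6*(-1) = -6)
f/P(F(-2)) = -6/(-2 + (-⅕)²) = -6/(-2 + 1/25) = -6/(-49/25) = -6*(-25/49) = 150/49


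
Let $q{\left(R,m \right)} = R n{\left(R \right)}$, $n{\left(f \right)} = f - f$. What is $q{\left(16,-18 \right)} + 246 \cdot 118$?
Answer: $29028$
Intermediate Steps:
$n{\left(f \right)} = 0$
$q{\left(R,m \right)} = 0$ ($q{\left(R,m \right)} = R 0 = 0$)
$q{\left(16,-18 \right)} + 246 \cdot 118 = 0 + 246 \cdot 118 = 0 + 29028 = 29028$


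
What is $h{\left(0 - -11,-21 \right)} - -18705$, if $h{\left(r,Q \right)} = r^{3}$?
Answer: $20036$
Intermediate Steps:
$h{\left(0 - -11,-21 \right)} - -18705 = \left(0 - -11\right)^{3} - -18705 = \left(0 + 11\right)^{3} + 18705 = 11^{3} + 18705 = 1331 + 18705 = 20036$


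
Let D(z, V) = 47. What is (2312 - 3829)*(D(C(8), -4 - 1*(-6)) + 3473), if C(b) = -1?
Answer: -5339840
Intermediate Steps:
(2312 - 3829)*(D(C(8), -4 - 1*(-6)) + 3473) = (2312 - 3829)*(47 + 3473) = -1517*3520 = -5339840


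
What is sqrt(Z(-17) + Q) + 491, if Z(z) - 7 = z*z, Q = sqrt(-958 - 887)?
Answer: 491 + sqrt(296 + 3*I*sqrt(205)) ≈ 508.25 + 1.2451*I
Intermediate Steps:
Q = 3*I*sqrt(205) (Q = sqrt(-1845) = 3*I*sqrt(205) ≈ 42.953*I)
Z(z) = 7 + z**2 (Z(z) = 7 + z*z = 7 + z**2)
sqrt(Z(-17) + Q) + 491 = sqrt((7 + (-17)**2) + 3*I*sqrt(205)) + 491 = sqrt((7 + 289) + 3*I*sqrt(205)) + 491 = sqrt(296 + 3*I*sqrt(205)) + 491 = 491 + sqrt(296 + 3*I*sqrt(205))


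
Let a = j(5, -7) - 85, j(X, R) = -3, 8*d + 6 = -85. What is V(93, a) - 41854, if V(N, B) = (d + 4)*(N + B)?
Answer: -335127/8 ≈ -41891.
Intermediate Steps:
d = -91/8 (d = -3/4 + (1/8)*(-85) = -3/4 - 85/8 = -91/8 ≈ -11.375)
a = -88 (a = -3 - 85 = -88)
V(N, B) = -59*B/8 - 59*N/8 (V(N, B) = (-91/8 + 4)*(N + B) = -59*(B + N)/8 = -59*B/8 - 59*N/8)
V(93, a) - 41854 = (-59/8*(-88) - 59/8*93) - 41854 = (649 - 5487/8) - 41854 = -295/8 - 41854 = -335127/8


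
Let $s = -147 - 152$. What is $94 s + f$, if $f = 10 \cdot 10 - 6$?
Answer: $-28012$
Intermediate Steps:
$s = -299$
$f = 94$ ($f = 100 - 6 = 94$)
$94 s + f = 94 \left(-299\right) + 94 = -28106 + 94 = -28012$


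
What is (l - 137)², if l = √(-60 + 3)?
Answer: (137 - I*√57)² ≈ 18712.0 - 2068.7*I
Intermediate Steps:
l = I*√57 (l = √(-57) = I*√57 ≈ 7.5498*I)
(l - 137)² = (I*√57 - 137)² = (-137 + I*√57)²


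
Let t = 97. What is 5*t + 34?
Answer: 519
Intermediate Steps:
5*t + 34 = 5*97 + 34 = 485 + 34 = 519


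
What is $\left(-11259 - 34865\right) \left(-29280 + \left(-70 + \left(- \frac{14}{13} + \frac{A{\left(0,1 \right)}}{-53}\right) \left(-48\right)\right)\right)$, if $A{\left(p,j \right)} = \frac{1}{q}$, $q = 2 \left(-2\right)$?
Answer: $\frac{71622376120}{53} \approx 1.3514 \cdot 10^{9}$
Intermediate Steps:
$q = -4$
$A{\left(p,j \right)} = - \frac{1}{4}$ ($A{\left(p,j \right)} = \frac{1}{-4} = - \frac{1}{4}$)
$\left(-11259 - 34865\right) \left(-29280 + \left(-70 + \left(- \frac{14}{13} + \frac{A{\left(0,1 \right)}}{-53}\right) \left(-48\right)\right)\right) = \left(-11259 - 34865\right) \left(-29280 - \left(70 - \left(- \frac{14}{13} - \frac{1}{4 \left(-53\right)}\right) \left(-48\right)\right)\right) = - 46124 \left(-29280 - \left(70 - \left(\left(-14\right) \frac{1}{13} - - \frac{1}{212}\right) \left(-48\right)\right)\right) = - 46124 \left(-29280 - \left(70 - \left(- \frac{14}{13} + \frac{1}{212}\right) \left(-48\right)\right)\right) = - 46124 \left(-29280 - \frac{12770}{689}\right) = \left(-46124\right) \left(- \frac{20186690}{689}\right) = \frac{71622376120}{53}$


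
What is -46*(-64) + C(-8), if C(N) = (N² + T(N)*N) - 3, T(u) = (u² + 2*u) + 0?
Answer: 2621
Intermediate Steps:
T(u) = u² + 2*u
C(N) = -3 + N² + N²*(2 + N) (C(N) = (N² + (N*(2 + N))*N) - 3 = (N² + N²*(2 + N)) - 3 = -3 + N² + N²*(2 + N))
-46*(-64) + C(-8) = -46*(-64) + (-3 + (-8)³ + 3*(-8)²) = 2944 + (-3 - 512 + 3*64) = 2944 + (-3 - 512 + 192) = 2944 - 323 = 2621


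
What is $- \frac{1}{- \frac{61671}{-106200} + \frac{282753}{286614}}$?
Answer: $- \frac{563674200}{883410011} \approx -0.63807$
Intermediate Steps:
$- \frac{1}{- \frac{61671}{-106200} + \frac{282753}{286614}} = - \frac{1}{\left(-61671\right) \left(- \frac{1}{106200}\right) + 282753 \cdot \frac{1}{286614}} = - \frac{1}{\frac{20557}{35400} + \frac{31417}{31846}} = - \frac{1}{\frac{883410011}{563674200}} = \left(-1\right) \frac{563674200}{883410011} = - \frac{563674200}{883410011}$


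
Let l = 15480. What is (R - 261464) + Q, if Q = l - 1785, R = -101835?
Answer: -349604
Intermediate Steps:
Q = 13695 (Q = 15480 - 1785 = 13695)
(R - 261464) + Q = (-101835 - 261464) + 13695 = -363299 + 13695 = -349604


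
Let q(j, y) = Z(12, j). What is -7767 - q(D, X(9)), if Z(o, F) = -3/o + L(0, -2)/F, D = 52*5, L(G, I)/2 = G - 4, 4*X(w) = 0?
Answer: -2019347/260 ≈ -7766.7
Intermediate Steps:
X(w) = 0 (X(w) = (1/4)*0 = 0)
L(G, I) = -8 + 2*G (L(G, I) = 2*(G - 4) = 2*(-4 + G) = -8 + 2*G)
D = 260
Z(o, F) = -8/F - 3/o (Z(o, F) = -3/o + (-8 + 2*0)/F = -3/o + (-8 + 0)/F = -3/o - 8/F = -8/F - 3/o)
q(j, y) = -1/4 - 8/j (q(j, y) = -8/j - 3/12 = -8/j - 3*1/12 = -8/j - 1/4 = -1/4 - 8/j)
-7767 - q(D, X(9)) = -7767 - (-32 - 1*260)/(4*260) = -7767 - (-32 - 260)/(4*260) = -7767 - (-292)/(4*260) = -7767 - 1*(-73/260) = -7767 + 73/260 = -2019347/260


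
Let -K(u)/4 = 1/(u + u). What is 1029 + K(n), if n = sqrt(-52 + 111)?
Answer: 1029 - 2*sqrt(59)/59 ≈ 1028.7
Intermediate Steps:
n = sqrt(59) ≈ 7.6811
K(u) = -2/u (K(u) = -4/(u + u) = -4*1/(2*u) = -2/u)
1029 + K(n) = 1029 - 2*sqrt(59)/59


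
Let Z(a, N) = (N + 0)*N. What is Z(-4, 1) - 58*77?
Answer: -4465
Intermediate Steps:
Z(a, N) = N**2 (Z(a, N) = N*N = N**2)
Z(-4, 1) - 58*77 = 1**2 - 58*77 = 1 - 4466 = -4465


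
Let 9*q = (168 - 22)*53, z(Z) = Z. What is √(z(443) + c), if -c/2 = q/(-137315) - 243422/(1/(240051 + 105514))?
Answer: √28549469604389433218515/411945 ≈ 4.1017e+5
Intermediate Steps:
q = 7738/9 (q = ((168 - 22)*53)/9 = (146*53)/9 = (⅑)*7738 = 7738/9 ≈ 859.78)
c = 207912242138243576/1235835 (c = -2*((7738/9)/(-137315) - 243422/(1/(240051 + 105514))) = -2*((7738/9)*(-1/137315) - 243422/(1/345565)) = -2*(-7738/1235835 - 243422/1/345565) = -2*(-7738/1235835 - 243422*345565) = -2*(-7738/1235835 - 84118123430) = -2*(-103956121069121788/1235835) = 207912242138243576/1235835 ≈ 1.6824e+11)
√(z(443) + c) = √(443 + 207912242138243576/1235835) = √(207912242685718481/1235835) = √28549469604389433218515/411945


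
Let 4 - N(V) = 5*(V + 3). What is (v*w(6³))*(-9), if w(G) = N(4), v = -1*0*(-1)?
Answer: 0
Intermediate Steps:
N(V) = -11 - 5*V (N(V) = 4 - 5*(V + 3) = 4 - 5*(3 + V) = 4 - (15 + 5*V) = 4 + (-15 - 5*V) = -11 - 5*V)
v = 0 (v = 0*(-1) = 0)
w(G) = -31 (w(G) = -11 - 5*4 = -11 - 20 = -31)
(v*w(6³))*(-9) = (0*(-31))*(-9) = 0*(-9) = 0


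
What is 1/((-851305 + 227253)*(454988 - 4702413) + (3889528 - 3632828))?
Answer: 1/2650614322800 ≈ 3.7727e-13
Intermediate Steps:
1/((-851305 + 227253)*(454988 - 4702413) + (3889528 - 3632828)) = 1/(-624052*(-4247425) + 256700) = 1/(2650614066100 + 256700) = 1/2650614322800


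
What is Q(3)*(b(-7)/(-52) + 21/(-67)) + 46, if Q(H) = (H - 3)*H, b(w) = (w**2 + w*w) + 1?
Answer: 46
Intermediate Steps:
b(w) = 1 + 2*w**2 (b(w) = (w**2 + w**2) + 1 = 2*w**2 + 1 = 1 + 2*w**2)
Q(H) = H*(-3 + H) (Q(H) = (-3 + H)*H = H*(-3 + H))
Q(3)*(b(-7)/(-52) + 21/(-67)) + 46 = (3*(-3 + 3))*((1 + 2*(-7)**2)/(-52) + 21/(-67)) + 46 = (3*0)*((1 + 2*49)*(-1/52) + 21*(-1/67)) + 46 = 0*((1 + 98)*(-1/52) - 21/67) + 46 = 0*(99*(-1/52) - 21/67) + 46 = 0*(-99/52 - 21/67) + 46 = 0*(-7725/3484) + 46 = 0 + 46 = 46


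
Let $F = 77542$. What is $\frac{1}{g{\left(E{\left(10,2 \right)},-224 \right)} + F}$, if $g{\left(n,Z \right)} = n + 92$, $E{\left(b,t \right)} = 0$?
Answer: $\frac{1}{77634} \approx 1.2881 \cdot 10^{-5}$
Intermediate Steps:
$g{\left(n,Z \right)} = 92 + n$
$\frac{1}{g{\left(E{\left(10,2 \right)},-224 \right)} + F} = \frac{1}{\left(92 + 0\right) + 77542} = \frac{1}{92 + 77542} = \frac{1}{77634}$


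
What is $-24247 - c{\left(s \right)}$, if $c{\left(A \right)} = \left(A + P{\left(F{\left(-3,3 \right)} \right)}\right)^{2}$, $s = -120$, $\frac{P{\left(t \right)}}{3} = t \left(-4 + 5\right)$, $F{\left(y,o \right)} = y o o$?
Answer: $-64648$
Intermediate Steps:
$F{\left(y,o \right)} = y o^{2}$ ($F{\left(y,o \right)} = o y o = y o^{2}$)
$P{\left(t \right)} = 3 t$ ($P{\left(t \right)} = 3 t \left(-4 + 5\right) = 3 t 1 = 3 t$)
$c{\left(A \right)} = \left(-81 + A\right)^{2}$ ($c{\left(A \right)} = \left(A + 3 \left(- 3 \cdot 3^{2}\right)\right)^{2} = \left(A + 3 \left(\left(-3\right) 9\right)\right)^{2} = \left(A + 3 \left(-27\right)\right)^{2} = \left(A - 81\right)^{2} = \left(-81 + A\right)^{2}$)
$-24247 - c{\left(s \right)} = -24247 - \left(-81 - 120\right)^{2} = -24247 - \left(-201\right)^{2} = -24247 - 40401 = -64648$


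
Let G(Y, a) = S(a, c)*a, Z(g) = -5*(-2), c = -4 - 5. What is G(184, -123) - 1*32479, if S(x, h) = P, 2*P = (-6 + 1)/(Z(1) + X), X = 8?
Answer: -389543/12 ≈ -32462.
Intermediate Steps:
c = -9
Z(g) = 10
P = -5/36 (P = ((-6 + 1)/(10 + 8))/2 = (-5/18)/2 = (-5*1/18)/2 = (½)*(-5/18) = -5/36 ≈ -0.13889)
S(x, h) = -5/36
G(Y, a) = -5*a/36
G(184, -123) - 1*32479 = -5/36*(-123) - 1*32479 = 205/12 - 32479 = -389543/12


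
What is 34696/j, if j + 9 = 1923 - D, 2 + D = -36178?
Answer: 17348/19047 ≈ 0.91080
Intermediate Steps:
D = -36180 (D = -2 - 36178 = -36180)
j = 38094 (j = -9 + (1923 - 1*(-36180)) = -9 + (1923 + 36180) = -9 + 38103 = 38094)
34696/j = 34696/38094 = 34696*(1/38094) = 17348/19047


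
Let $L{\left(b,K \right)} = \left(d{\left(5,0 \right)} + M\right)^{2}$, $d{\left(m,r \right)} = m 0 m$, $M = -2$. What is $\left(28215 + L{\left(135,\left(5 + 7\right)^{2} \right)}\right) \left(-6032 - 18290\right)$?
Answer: $-686342518$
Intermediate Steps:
$d{\left(m,r \right)} = 0$ ($d{\left(m,r \right)} = 0 m = 0$)
$L{\left(b,K \right)} = 4$ ($L{\left(b,K \right)} = \left(0 - 2\right)^{2} = \left(-2\right)^{2} = 4$)
$\left(28215 + L{\left(135,\left(5 + 7\right)^{2} \right)}\right) \left(-6032 - 18290\right) = \left(28215 + 4\right) \left(-6032 - 18290\right) = 28219 \left(-24322\right) = -686342518$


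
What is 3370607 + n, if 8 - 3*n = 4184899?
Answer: 5926930/3 ≈ 1.9756e+6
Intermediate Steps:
n = -4184891/3 (n = 8/3 - ⅓*4184899 = 8/3 - 4184899/3 = -4184891/3 ≈ -1.3950e+6)
3370607 + n = 3370607 - 4184891/3 = 5926930/3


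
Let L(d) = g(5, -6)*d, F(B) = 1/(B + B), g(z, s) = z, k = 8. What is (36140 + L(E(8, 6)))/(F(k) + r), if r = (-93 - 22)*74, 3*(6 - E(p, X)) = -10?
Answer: -1736960/408477 ≈ -4.2523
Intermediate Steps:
E(p, X) = 28/3 (E(p, X) = 6 - ⅓*(-10) = 6 + 10/3 = 28/3)
F(B) = 1/(2*B)
L(d) = 5*d
r = -8510 (r = -115*74 = -8510)
(36140 + L(E(8, 6)))/(F(k) + r) = (36140 + 5*(28/3))/((½)/8 - 8510) = (36140 + 140/3)/((½)*(⅛) - 8510) = 108560/(3*(1/16 - 8510)) = 108560/(3*(-136159/16)) = (108560/3)*(-16/136159) = -1736960/408477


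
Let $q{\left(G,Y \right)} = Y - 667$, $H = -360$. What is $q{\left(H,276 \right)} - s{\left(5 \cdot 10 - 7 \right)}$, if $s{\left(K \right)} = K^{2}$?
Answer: $-2240$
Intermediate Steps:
$q{\left(G,Y \right)} = -667 + Y$
$q{\left(H,276 \right)} - s{\left(5 \cdot 10 - 7 \right)} = \left(-667 + 276\right) - \left(5 \cdot 10 - 7\right)^{2} = -391 - \left(50 - 7\right)^{2} = -391 - 43^{2} = -391 - 1849 = -2240$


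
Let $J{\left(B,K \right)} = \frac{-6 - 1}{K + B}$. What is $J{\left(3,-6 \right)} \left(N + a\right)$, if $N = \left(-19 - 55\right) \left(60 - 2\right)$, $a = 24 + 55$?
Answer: $- \frac{29491}{3} \approx -9830.3$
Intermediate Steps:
$a = 79$
$J{\left(B,K \right)} = - \frac{7}{B + K}$
$N = -4292$ ($N = \left(-74\right) 58 = -4292$)
$J{\left(3,-6 \right)} \left(N + a\right) = - \frac{7}{3 - 6} \left(-4292 + 79\right) = - \frac{7}{-3} \left(-4213\right) = \left(-7\right) \left(- \frac{1}{3}\right) \left(-4213\right) = \frac{7}{3} \left(-4213\right) = - \frac{29491}{3}$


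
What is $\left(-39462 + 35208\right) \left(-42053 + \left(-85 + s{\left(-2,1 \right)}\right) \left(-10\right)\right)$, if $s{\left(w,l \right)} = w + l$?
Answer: $175235022$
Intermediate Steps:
$s{\left(w,l \right)} = l + w$
$\left(-39462 + 35208\right) \left(-42053 + \left(-85 + s{\left(-2,1 \right)}\right) \left(-10\right)\right) = \left(-39462 + 35208\right) \left(-42053 + \left(-85 + \left(1 - 2\right)\right) \left(-10\right)\right) = - 4254 \left(-42053 + \left(-85 - 1\right) \left(-10\right)\right) = - 4254 \left(-42053 - -860\right) = - 4254 \left(-42053 + 860\right) = \left(-4254\right) \left(-41193\right) = 175235022$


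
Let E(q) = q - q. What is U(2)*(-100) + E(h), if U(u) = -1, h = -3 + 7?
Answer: 100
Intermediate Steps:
h = 4
E(q) = 0
U(2)*(-100) + E(h) = -1*(-100) + 0 = 100 + 0 = 100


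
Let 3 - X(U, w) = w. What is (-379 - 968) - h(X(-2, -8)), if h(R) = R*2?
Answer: -1369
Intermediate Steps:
X(U, w) = 3 - w
h(R) = 2*R
(-379 - 968) - h(X(-2, -8)) = (-379 - 968) - 2*(3 - 1*(-8)) = -1347 - 2*(3 + 8) = -1347 - 2*11 = -1347 - 1*22 = -1347 - 22 = -1369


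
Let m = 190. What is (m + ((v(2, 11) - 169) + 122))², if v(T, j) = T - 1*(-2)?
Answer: 21609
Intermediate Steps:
v(T, j) = 2 + T (v(T, j) = T + 2 = 2 + T)
(m + ((v(2, 11) - 169) + 122))² = (190 + (((2 + 2) - 169) + 122))² = (190 + ((4 - 169) + 122))² = (190 + (-165 + 122))² = (190 - 43)² = 147² = 21609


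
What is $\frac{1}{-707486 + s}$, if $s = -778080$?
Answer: $- \frac{1}{1485566} \approx -6.7314 \cdot 10^{-7}$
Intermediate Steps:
$\frac{1}{-707486 + s} = \frac{1}{-707486 - 778080} = \frac{1}{-1485566} = - \frac{1}{1485566}$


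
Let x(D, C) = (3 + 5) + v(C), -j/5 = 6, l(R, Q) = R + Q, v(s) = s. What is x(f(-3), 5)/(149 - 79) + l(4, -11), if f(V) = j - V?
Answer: -477/70 ≈ -6.8143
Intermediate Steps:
l(R, Q) = Q + R
j = -30 (j = -5*6 = -30)
f(V) = -30 - V
x(D, C) = 8 + C (x(D, C) = (3 + 5) + C = 8 + C)
x(f(-3), 5)/(149 - 79) + l(4, -11) = (8 + 5)/(149 - 79) + (-11 + 4) = 13/70 - 7 = -477/70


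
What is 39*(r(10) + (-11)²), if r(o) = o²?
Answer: 8619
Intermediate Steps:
39*(r(10) + (-11)²) = 39*(10² + (-11)²) = 39*(100 + 121) = 39*221 = 8619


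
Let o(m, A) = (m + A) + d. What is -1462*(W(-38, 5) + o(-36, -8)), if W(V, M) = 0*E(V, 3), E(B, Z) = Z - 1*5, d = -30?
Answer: 108188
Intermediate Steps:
E(B, Z) = -5 + Z (E(B, Z) = Z - 5 = -5 + Z)
W(V, M) = 0 (W(V, M) = 0*(-5 + 3) = 0*(-2) = 0)
o(m, A) = -30 + A + m (o(m, A) = (m + A) - 30 = (A + m) - 30 = -30 + A + m)
-1462*(W(-38, 5) + o(-36, -8)) = -1462*(0 + (-30 - 8 - 36)) = -1462*(0 - 74) = -1462*(-74) = 108188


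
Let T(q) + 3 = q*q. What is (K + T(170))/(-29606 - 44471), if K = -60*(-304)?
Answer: -47137/74077 ≈ -0.63632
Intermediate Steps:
T(q) = -3 + q² (T(q) = -3 + q*q = -3 + q²)
K = 18240
(K + T(170))/(-29606 - 44471) = (18240 + (-3 + 170²))/(-29606 - 44471) = (18240 + (-3 + 28900))/(-74077) = (18240 + 28897)*(-1/74077) = 47137*(-1/74077) = -47137/74077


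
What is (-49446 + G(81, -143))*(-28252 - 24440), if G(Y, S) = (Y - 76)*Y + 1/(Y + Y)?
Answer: 69769837262/27 ≈ 2.5841e+9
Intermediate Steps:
G(Y, S) = 1/(2*Y) + Y*(-76 + Y) (G(Y, S) = (-76 + Y)*Y + 1/(2*Y) = Y*(-76 + Y) + 1/(2*Y) = 1/(2*Y) + Y*(-76 + Y))
(-49446 + G(81, -143))*(-28252 - 24440) = (-49446 + (81² + (½)/81 - 76*81))*(-28252 - 24440) = (-49446 + (6561 + (½)*(1/81) - 6156))*(-52692) = (-49446 + (6561 + 1/162 - 6156))*(-52692) = (-49446 + 65611/162)*(-52692) = -7944641/162*(-52692) = 69769837262/27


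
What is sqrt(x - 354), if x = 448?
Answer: sqrt(94) ≈ 9.6954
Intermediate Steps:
sqrt(x - 354) = sqrt(448 - 354) = sqrt(94)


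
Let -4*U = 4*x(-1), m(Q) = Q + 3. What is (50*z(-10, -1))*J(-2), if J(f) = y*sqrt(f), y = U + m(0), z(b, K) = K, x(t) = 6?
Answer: 150*I*sqrt(2) ≈ 212.13*I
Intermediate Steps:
m(Q) = 3 + Q
U = -6 ≈ -6.0000
y = -3 (y = -6 + (3 + 0) = -6 + 3 = -3)
J(f) = -3*sqrt(f)
(50*z(-10, -1))*J(-2) = (50*(-1))*(-3*I*sqrt(2)) = -(-150)*I*sqrt(2) = 150*I*sqrt(2)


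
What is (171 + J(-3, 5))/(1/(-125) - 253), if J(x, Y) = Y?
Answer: -11000/15813 ≈ -0.69563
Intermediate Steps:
(171 + J(-3, 5))/(1/(-125) - 253) = (171 + 5)/(1/(-125) - 253) = 176/(-1/125 - 253) = 176/(-31626/125) = 176*(-125/31626) = -11000/15813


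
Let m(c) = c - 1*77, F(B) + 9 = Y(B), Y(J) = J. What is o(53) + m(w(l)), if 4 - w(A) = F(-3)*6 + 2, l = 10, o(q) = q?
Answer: 50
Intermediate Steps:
F(B) = -9 + B
w(A) = 74 (w(A) = 4 - ((-9 - 3)*6 + 2) = 4 - (-12*6 + 2) = 4 - (-72 + 2) = 4 - 1*(-70) = 4 + 70 = 74)
m(c) = -77 + c (m(c) = c - 77 = -77 + c)
o(53) + m(w(l)) = 53 + (-77 + 74) = 53 - 3 = 50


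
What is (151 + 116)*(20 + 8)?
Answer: 7476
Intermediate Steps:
(151 + 116)*(20 + 8) = 267*28 = 7476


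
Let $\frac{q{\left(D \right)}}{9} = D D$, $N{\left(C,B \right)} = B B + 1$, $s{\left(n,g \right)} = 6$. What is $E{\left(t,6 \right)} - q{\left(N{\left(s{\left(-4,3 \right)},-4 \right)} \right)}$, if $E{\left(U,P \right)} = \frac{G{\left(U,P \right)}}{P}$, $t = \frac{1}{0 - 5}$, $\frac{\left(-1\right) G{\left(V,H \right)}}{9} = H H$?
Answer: $-2655$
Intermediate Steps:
$G{\left(V,H \right)} = - 9 H^{2}$ ($G{\left(V,H \right)} = - 9 H H = - 9 H^{2}$)
$N{\left(C,B \right)} = 1 + B^{2}$ ($N{\left(C,B \right)} = B^{2} + 1 = 1 + B^{2}$)
$t = - \frac{1}{5}$ ($t = \frac{1}{-5} = - \frac{1}{5} \approx -0.2$)
$q{\left(D \right)} = 9 D^{2}$ ($q{\left(D \right)} = 9 D D = 9 D^{2}$)
$E{\left(U,P \right)} = - 9 P$ ($E{\left(U,P \right)} = \frac{\left(-9\right) P^{2}}{P} = - 9 P$)
$E{\left(t,6 \right)} - q{\left(N{\left(s{\left(-4,3 \right)},-4 \right)} \right)} = \left(-9\right) 6 - 9 \left(1 + \left(-4\right)^{2}\right)^{2} = -54 - 9 \left(1 + 16\right)^{2} = -54 - 9 \cdot 17^{2} = -54 - 9 \cdot 289 = -54 - 2601 = -2655$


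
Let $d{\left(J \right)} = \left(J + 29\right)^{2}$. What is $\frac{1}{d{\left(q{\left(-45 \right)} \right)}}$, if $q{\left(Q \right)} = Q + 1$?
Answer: $\frac{1}{225} \approx 0.0044444$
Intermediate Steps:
$q{\left(Q \right)} = 1 + Q$
$d{\left(J \right)} = \left(29 + J\right)^{2}$
$\frac{1}{d{\left(q{\left(-45 \right)} \right)}} = \frac{1}{\left(29 + \left(1 - 45\right)\right)^{2}} = \frac{1}{\left(29 - 44\right)^{2}} = \frac{1}{\left(-15\right)^{2}} = \frac{1}{225}$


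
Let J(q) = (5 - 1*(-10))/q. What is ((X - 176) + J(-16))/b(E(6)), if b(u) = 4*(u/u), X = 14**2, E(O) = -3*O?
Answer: 305/64 ≈ 4.7656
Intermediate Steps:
X = 196
J(q) = 15/q (J(q) = (5 + 10)/q = 15/q)
b(u) = 4 (b(u) = 4*1 = 4)
((X - 176) + J(-16))/b(E(6)) = ((196 - 176) + 15/(-16))/4 = (20 + 15*(-1/16))*(1/4) = (20 - 15/16)*(1/4) = (305/16)*(1/4) = 305/64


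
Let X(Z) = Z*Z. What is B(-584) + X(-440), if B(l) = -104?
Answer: 193496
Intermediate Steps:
X(Z) = Z²
B(-584) + X(-440) = -104 + (-440)² = -104 + 193600 = 193496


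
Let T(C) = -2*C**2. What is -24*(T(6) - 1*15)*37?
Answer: 77256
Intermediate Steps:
-24*(T(6) - 1*15)*37 = -24*(-2*6**2 - 1*15)*37 = -24*(-2*36 - 15)*37 = -24*(-72 - 15)*37 = -24*(-87)*37 = 2088*37 = 77256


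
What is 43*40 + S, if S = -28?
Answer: 1692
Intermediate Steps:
43*40 + S = 43*40 - 28 = 1720 - 28 = 1692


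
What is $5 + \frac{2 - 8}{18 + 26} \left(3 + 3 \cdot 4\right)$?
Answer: $\frac{65}{22} \approx 2.9545$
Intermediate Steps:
$5 + \frac{2 - 8}{18 + 26} \left(3 + 3 \cdot 4\right) = 5 + - \frac{6}{44} \left(3 + 12\right) = 5 + \left(-6\right) \frac{1}{44} \cdot 15 = 5 - \frac{45}{22} = \frac{65}{22}$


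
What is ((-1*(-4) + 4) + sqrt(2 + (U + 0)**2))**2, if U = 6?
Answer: (8 + sqrt(38))**2 ≈ 200.63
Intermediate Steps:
((-1*(-4) + 4) + sqrt(2 + (U + 0)**2))**2 = ((-1*(-4) + 4) + sqrt(2 + (6 + 0)**2))**2 = ((4 + 4) + sqrt(2 + 6**2))**2 = (8 + sqrt(2 + 36))**2 = (8 + sqrt(38))**2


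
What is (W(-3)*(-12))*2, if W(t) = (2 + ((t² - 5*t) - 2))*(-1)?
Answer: 576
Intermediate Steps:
W(t) = -t² + 5*t (W(t) = (2 + (-2 + t² - 5*t))*(-1) = (t² - 5*t)*(-1) = -t² + 5*t)
(W(-3)*(-12))*2 = (-3*(5 - 1*(-3))*(-12))*2 = (-3*(5 + 3)*(-12))*2 = (-3*8*(-12))*2 = -24*(-12)*2 = 288*2 = 576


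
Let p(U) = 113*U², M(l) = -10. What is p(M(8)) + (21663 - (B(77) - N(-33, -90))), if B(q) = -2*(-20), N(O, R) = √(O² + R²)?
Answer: 32923 + 3*√1021 ≈ 33019.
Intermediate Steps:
B(q) = 40
p(M(8)) + (21663 - (B(77) - N(-33, -90))) = 113*(-10)² + (21663 - (40 - √((-33)² + (-90)²))) = 113*100 + (21663 - (40 - √(1089 + 8100))) = 11300 + (21663 - (40 - √9189)) = 11300 + (21663 - (40 - 3*√1021)) = 11300 + (21663 + (-40 + 3*√1021)) = 11300 + (21623 + 3*√1021) = 32923 + 3*√1021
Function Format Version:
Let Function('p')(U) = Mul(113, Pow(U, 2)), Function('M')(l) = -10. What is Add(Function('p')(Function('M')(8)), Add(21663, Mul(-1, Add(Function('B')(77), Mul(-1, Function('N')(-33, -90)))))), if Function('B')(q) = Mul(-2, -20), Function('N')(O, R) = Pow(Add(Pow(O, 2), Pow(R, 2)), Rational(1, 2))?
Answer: Add(32923, Mul(3, Pow(1021, Rational(1, 2)))) ≈ 33019.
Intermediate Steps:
Function('B')(q) = 40
Add(Function('p')(Function('M')(8)), Add(21663, Mul(-1, Add(Function('B')(77), Mul(-1, Function('N')(-33, -90)))))) = Add(Mul(113, Pow(-10, 2)), Add(21663, Mul(-1, Add(40, Mul(-1, Pow(Add(Pow(-33, 2), Pow(-90, 2)), Rational(1, 2))))))) = Add(Mul(113, 100), Add(21663, Mul(-1, Add(40, Mul(-1, Pow(Add(1089, 8100), Rational(1, 2))))))) = Add(11300, Add(21663, Mul(-1, Add(40, Mul(-1, Pow(9189, Rational(1, 2))))))) = Add(11300, Add(21663, Mul(-1, Add(40, Mul(-1, Mul(3, Pow(1021, Rational(1, 2)))))))) = Add(11300, Add(21663, Mul(-1, Add(40, Mul(-3, Pow(1021, Rational(1, 2))))))) = Add(11300, Add(21663, Add(-40, Mul(3, Pow(1021, Rational(1, 2)))))) = Add(11300, Add(21623, Mul(3, Pow(1021, Rational(1, 2))))) = Add(32923, Mul(3, Pow(1021, Rational(1, 2))))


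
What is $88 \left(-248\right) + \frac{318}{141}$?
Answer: $- \frac{1025622}{47} \approx -21822.0$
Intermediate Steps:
$88 \left(-248\right) + \frac{318}{141} = -21824 + 318 \cdot \frac{1}{141} = -21824 + \frac{106}{47} = - \frac{1025622}{47}$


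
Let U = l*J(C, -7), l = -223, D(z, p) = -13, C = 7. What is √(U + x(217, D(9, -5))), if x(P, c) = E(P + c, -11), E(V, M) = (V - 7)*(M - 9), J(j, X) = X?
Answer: I*√2379 ≈ 48.775*I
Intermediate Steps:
E(V, M) = (-9 + M)*(-7 + V) (E(V, M) = (-7 + V)*(-9 + M) = (-9 + M)*(-7 + V))
x(P, c) = 140 - 20*P - 20*c (x(P, c) = 63 - 9*(P + c) - 7*(-11) - 11*(P + c) = 63 + (-9*P - 9*c) + 77 + (-11*P - 11*c) = 140 - 20*P - 20*c)
U = 1561 (U = -223*(-7) = 1561)
√(U + x(217, D(9, -5))) = √(1561 + (140 - 20*217 - 20*(-13))) = √(1561 + (140 - 4340 + 260)) = √(1561 - 3940) = √(-2379) = I*√2379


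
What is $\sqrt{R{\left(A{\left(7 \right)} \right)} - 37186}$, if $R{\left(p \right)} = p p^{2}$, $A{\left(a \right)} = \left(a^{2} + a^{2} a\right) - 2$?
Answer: $\sqrt{59281814} \approx 7699.5$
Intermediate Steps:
$A{\left(a \right)} = -2 + a^{2} + a^{3}$ ($A{\left(a \right)} = \left(a^{2} + a^{3}\right) - 2 = -2 + a^{2} + a^{3}$)
$R{\left(p \right)} = p^{3}$
$\sqrt{R{\left(A{\left(7 \right)} \right)} - 37186} = \sqrt{\left(-2 + 7^{2} + 7^{3}\right)^{3} - 37186} = \sqrt{\left(-2 + 49 + 343\right)^{3} - 37186} = \sqrt{390^{3} - 37186} = \sqrt{59319000 - 37186} = \sqrt{59281814}$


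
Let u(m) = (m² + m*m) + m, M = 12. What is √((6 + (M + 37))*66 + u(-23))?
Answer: √4665 ≈ 68.301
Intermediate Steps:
u(m) = m + 2*m² (u(m) = (m² + m²) + m = 2*m² + m = m + 2*m²)
√((6 + (M + 37))*66 + u(-23)) = √((6 + (12 + 37))*66 - 23*(1 + 2*(-23))) = √((6 + 49)*66 - 23*(1 - 46)) = √(55*66 - 23*(-45)) = √(3630 + 1035) = √4665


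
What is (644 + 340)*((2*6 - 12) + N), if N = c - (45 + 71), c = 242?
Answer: 123984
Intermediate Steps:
N = 126 (N = 242 - (45 + 71) = 242 - 1*116 = 242 - 116 = 126)
(644 + 340)*((2*6 - 12) + N) = (644 + 340)*((2*6 - 12) + 126) = 984*((12 - 12) + 126) = 984*(0 + 126) = 984*126 = 123984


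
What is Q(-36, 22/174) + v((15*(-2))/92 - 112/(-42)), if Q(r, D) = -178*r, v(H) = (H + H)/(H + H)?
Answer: 6409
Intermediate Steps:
v(H) = 1 (v(H) = (2*H)/((2*H)) = (2*H)*(1/(2*H)) = 1)
Q(-36, 22/174) + v((15*(-2))/92 - 112/(-42)) = -178*(-36) + 1 = 6408 + 1 = 6409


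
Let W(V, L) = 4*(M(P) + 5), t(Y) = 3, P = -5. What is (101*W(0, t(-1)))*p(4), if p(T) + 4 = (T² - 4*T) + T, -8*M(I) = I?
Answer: 0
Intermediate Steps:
M(I) = -I/8
p(T) = -4 + T² - 3*T (p(T) = -4 + ((T² - 4*T) + T) = -4 + (T² - 3*T) = -4 + T² - 3*T)
W(V, L) = 45/2 (W(V, L) = 4*(-⅛*(-5) + 5) = 4*(5/8 + 5) = 4*(45/8) = 45/2)
(101*W(0, t(-1)))*p(4) = (101*(45/2))*(-4 + 4² - 3*4) = 4545*(-4 + 16 - 12)/2 = (4545/2)*0 = 0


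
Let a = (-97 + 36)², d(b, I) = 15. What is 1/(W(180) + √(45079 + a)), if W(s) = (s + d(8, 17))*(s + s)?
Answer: 351/24639956 - √122/246399560 ≈ 1.4200e-5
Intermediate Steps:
a = 3721 (a = (-61)² = 3721)
W(s) = 2*s*(15 + s) (W(s) = (s + 15)*(s + s) = (15 + s)*(2*s) = 2*s*(15 + s))
1/(W(180) + √(45079 + a)) = 1/(2*180*(15 + 180) + √(45079 + 3721)) = 1/(2*180*195 + √48800) = 1/(70200 + 20*√122)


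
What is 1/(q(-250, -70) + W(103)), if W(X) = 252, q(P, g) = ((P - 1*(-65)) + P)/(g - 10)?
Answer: 16/4119 ≈ 0.0038844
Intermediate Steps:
q(P, g) = (65 + 2*P)/(-10 + g) (q(P, g) = ((P + 65) + P)/(-10 + g) = ((65 + P) + P)/(-10 + g) = (65 + 2*P)/(-10 + g))
1/(q(-250, -70) + W(103)) = 1/((65 + 2*(-250))/(-10 - 70) + 252) = 1/((65 - 500)/(-80) + 252) = 1/(-1/80*(-435) + 252) = 1/(87/16 + 252) = 1/(4119/16) = 16/4119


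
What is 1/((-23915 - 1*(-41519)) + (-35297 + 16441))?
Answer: -1/1252 ≈ -0.00079872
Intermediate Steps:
1/((-23915 - 1*(-41519)) + (-35297 + 16441)) = 1/((-23915 + 41519) - 18856) = 1/(17604 - 18856) = 1/(-1252) = -1/1252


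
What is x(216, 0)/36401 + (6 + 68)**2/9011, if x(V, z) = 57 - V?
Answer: 197899127/328009411 ≈ 0.60333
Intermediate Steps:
x(216, 0)/36401 + (6 + 68)**2/9011 = (57 - 1*216)/36401 + (6 + 68)**2/9011 = (57 - 216)*(1/36401) + 74**2*(1/9011) = -159*1/36401 + 5476*(1/9011) = -159/36401 + 5476/9011 = 197899127/328009411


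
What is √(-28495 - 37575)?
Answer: I*√66070 ≈ 257.04*I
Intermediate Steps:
√(-28495 - 37575) = √(-66070) = I*√66070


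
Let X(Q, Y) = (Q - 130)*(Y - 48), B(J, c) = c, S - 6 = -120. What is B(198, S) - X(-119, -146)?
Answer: -48420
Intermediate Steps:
S = -114 (S = 6 - 120 = -114)
X(Q, Y) = (-130 + Q)*(-48 + Y)
B(198, S) - X(-119, -146) = -114 - (6240 - 130*(-146) - 48*(-119) - 119*(-146)) = -114 - (6240 + 18980 + 5712 + 17374) = -114 - 1*48306 = -114 - 48306 = -48420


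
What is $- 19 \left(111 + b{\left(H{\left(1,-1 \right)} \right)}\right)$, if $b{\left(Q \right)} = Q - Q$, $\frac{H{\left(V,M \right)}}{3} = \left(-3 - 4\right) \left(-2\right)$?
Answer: $-2109$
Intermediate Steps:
$H{\left(V,M \right)} = 42$ ($H{\left(V,M \right)} = 3 \left(-3 - 4\right) \left(-2\right) = 3 \left(\left(-7\right) \left(-2\right)\right) = 3 \cdot 14 = 42$)
$b{\left(Q \right)} = 0$
$- 19 \left(111 + b{\left(H{\left(1,-1 \right)} \right)}\right) = - 19 \left(111 + 0\right) = \left(-19\right) 111 = -2109$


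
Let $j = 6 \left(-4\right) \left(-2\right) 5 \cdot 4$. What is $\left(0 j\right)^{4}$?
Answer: $0$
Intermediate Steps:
$j = 960$ ($j = 6 \cdot 8 \cdot 20 = 6 \cdot 160 = 960$)
$\left(0 j\right)^{4} = \left(0 \cdot 960\right)^{4} = 0^{4} = 0$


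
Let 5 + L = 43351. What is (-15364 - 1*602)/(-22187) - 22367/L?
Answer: 195805607/961717702 ≈ 0.20360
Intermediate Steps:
L = 43346 (L = -5 + 43351 = 43346)
(-15364 - 1*602)/(-22187) - 22367/L = (-15364 - 1*602)/(-22187) - 22367/43346 = (-15364 - 602)*(-1/22187) - 22367*1/43346 = -15966*(-1/22187) - 22367/43346 = 15966/22187 - 22367/43346 = 195805607/961717702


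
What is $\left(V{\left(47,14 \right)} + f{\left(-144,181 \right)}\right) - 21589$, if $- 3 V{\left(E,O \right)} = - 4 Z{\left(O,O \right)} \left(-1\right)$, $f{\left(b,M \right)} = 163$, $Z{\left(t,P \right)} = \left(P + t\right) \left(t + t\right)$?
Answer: $- \frac{67414}{3} \approx -22471.0$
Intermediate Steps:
$Z{\left(t,P \right)} = 2 t \left(P + t\right)$ ($Z{\left(t,P \right)} = \left(P + t\right) 2 t = 2 t \left(P + t\right)$)
$V{\left(E,O \right)} = - \frac{16 O^{2}}{3}$ ($V{\left(E,O \right)} = - \frac{- 4 \cdot 2 O \left(O + O\right) \left(-1\right)}{3} = - \frac{- 4 \cdot 2 O 2 O \left(-1\right)}{3} = - \frac{- 4 \cdot 4 O^{2} \left(-1\right)}{3} = - \frac{- 16 O^{2} \left(-1\right)}{3} = - \frac{16 O^{2}}{3}$)
$\left(V{\left(47,14 \right)} + f{\left(-144,181 \right)}\right) - 21589 = \left(- \frac{16 \cdot 14^{2}}{3} + 163\right) - 21589 = \left(\left(- \frac{16}{3}\right) 196 + 163\right) - 21589 = \left(- \frac{3136}{3} + 163\right) - 21589 = - \frac{2647}{3} - 21589 = - \frac{67414}{3}$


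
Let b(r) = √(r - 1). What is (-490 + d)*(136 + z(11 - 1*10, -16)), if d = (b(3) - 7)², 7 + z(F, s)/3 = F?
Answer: -51802 - 1652*√2 ≈ -54138.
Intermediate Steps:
z(F, s) = -21 + 3*F
b(r) = √(-1 + r)
d = (-7 + √2)² (d = (√(-1 + 3) - 7)² = (√2 - 7)² = (-7 + √2)² ≈ 31.201)
(-490 + d)*(136 + z(11 - 1*10, -16)) = (-490 + (7 - √2)²)*(136 + (-21 + 3*(11 - 1*10))) = (-490 + (7 - √2)²)*(136 + (-21 + 3*(11 - 10))) = (-490 + (7 - √2)²)*(136 + (-21 + 3*1)) = (-490 + (7 - √2)²)*(136 + (-21 + 3)) = (-490 + (7 - √2)²)*(136 - 18) = (-490 + (7 - √2)²)*118 = -57820 + 118*(7 - √2)²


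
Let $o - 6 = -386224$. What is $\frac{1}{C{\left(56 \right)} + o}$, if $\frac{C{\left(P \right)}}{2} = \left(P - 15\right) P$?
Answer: $- \frac{1}{381626} \approx -2.6204 \cdot 10^{-6}$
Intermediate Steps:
$C{\left(P \right)} = 2 P \left(-15 + P\right)$ ($C{\left(P \right)} = 2 \left(P - 15\right) P = 2 \left(-15 + P\right) P = 2 P \left(-15 + P\right)$)
$o = -386218$ ($o = 6 - 386224 = -386218$)
$\frac{1}{C{\left(56 \right)} + o} = \frac{1}{2 \cdot 56 \left(-15 + 56\right) - 386218} = \frac{1}{2 \cdot 56 \cdot 41 - 386218} = \frac{1}{4592 - 386218} = \frac{1}{-381626} = - \frac{1}{381626}$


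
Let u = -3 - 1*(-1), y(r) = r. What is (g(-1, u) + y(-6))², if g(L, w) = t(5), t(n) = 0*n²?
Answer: 36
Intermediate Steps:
u = -2 (u = -3 + 1 = -2)
t(n) = 0
g(L, w) = 0
(g(-1, u) + y(-6))² = (0 - 6)² = (-6)² = 36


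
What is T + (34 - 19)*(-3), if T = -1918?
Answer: -1963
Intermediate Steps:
T + (34 - 19)*(-3) = -1918 + (34 - 19)*(-3) = -1918 + 15*(-3) = -1918 - 45 = -1963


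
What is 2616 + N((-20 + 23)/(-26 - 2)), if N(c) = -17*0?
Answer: 2616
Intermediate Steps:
N(c) = 0
2616 + N((-20 + 23)/(-26 - 2)) = 2616 + 0 = 2616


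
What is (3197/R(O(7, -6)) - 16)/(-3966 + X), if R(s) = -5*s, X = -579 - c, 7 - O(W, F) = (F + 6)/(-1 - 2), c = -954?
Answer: 3757/125685 ≈ 0.029892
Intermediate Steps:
O(W, F) = 9 + F/3 (O(W, F) = 7 - (F + 6)/(-1 - 2) = 7 - (6 + F)/(-3) = 7 - (6 + F)*(-1)/3 = 7 - (-2 - F/3) = 7 + (2 + F/3) = 9 + F/3)
X = 375 (X = -579 - 1*(-954) = -579 + 954 = 375)
(3197/R(O(7, -6)) - 16)/(-3966 + X) = (3197/((-5*(9 + (⅓)*(-6)))) - 16)/(-3966 + 375) = (3197/((-5*(9 - 2))) - 16)/(-3591) = (3197/((-5*7)) - 16)*(-1/3591) = (3197/(-35) - 16)*(-1/3591) = (3197*(-1/35) - 16)*(-1/3591) = (-3197/35 - 16)*(-1/3591) = -3757/35*(-1/3591) = 3757/125685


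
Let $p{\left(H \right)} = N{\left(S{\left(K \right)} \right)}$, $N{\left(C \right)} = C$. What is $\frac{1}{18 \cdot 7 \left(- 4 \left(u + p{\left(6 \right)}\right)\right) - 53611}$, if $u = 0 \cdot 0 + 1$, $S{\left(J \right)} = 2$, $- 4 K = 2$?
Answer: $- \frac{1}{55123} \approx -1.8141 \cdot 10^{-5}$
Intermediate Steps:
$K = - \frac{1}{2}$ ($K = \left(- \frac{1}{4}\right) 2 = - \frac{1}{2} \approx -0.5$)
$u = 1$ ($u = 0 + 1 = 1$)
$p{\left(H \right)} = 2$
$\frac{1}{18 \cdot 7 \left(- 4 \left(u + p{\left(6 \right)}\right)\right) - 53611} = \frac{1}{18 \cdot 7 \left(- 4 \left(1 + 2\right)\right) - 53611} = \frac{1}{126 \left(\left(-4\right) 3\right) - 53611} = \frac{1}{126 \left(-12\right) - 53611} = \frac{1}{-1512 - 53611} = \frac{1}{-55123} = - \frac{1}{55123}$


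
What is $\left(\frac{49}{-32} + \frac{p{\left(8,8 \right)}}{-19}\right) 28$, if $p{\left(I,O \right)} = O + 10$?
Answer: $- \frac{10549}{152} \approx -69.401$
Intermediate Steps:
$p{\left(I,O \right)} = 10 + O$
$\left(\frac{49}{-32} + \frac{p{\left(8,8 \right)}}{-19}\right) 28 = \left(\frac{49}{-32} + \frac{10 + 8}{-19}\right) 28 = \left(49 \left(- \frac{1}{32}\right) + 18 \left(- \frac{1}{19}\right)\right) 28 = \left(- \frac{49}{32} - \frac{18}{19}\right) 28 = \left(- \frac{1507}{608}\right) 28 = - \frac{10549}{152}$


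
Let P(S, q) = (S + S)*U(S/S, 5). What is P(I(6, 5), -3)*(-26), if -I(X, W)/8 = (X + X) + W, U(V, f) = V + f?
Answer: 42432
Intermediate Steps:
I(X, W) = -16*X - 8*W (I(X, W) = -8*((X + X) + W) = -8*(2*X + W) = -8*(W + 2*X) = -16*X - 8*W)
P(S, q) = 12*S (P(S, q) = (S + S)*(S/S + 5) = (2*S)*(1 + 5) = (2*S)*6 = 12*S)
P(I(6, 5), -3)*(-26) = (12*(-16*6 - 8*5))*(-26) = (12*(-96 - 40))*(-26) = (12*(-136))*(-26) = -1632*(-26) = 42432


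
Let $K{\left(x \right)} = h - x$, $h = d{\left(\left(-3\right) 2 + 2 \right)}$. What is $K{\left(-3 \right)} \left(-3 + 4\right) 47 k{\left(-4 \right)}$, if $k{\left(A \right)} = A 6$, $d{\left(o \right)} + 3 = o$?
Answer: $4512$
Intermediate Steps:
$d{\left(o \right)} = -3 + o$
$k{\left(A \right)} = 6 A$
$h = -7$ ($h = -3 + \left(\left(-3\right) 2 + 2\right) = -3 + \left(-6 + 2\right) = -3 - 4 = -7$)
$K{\left(x \right)} = -7 - x$
$K{\left(-3 \right)} \left(-3 + 4\right) 47 k{\left(-4 \right)} = \left(-7 - -3\right) \left(-3 + 4\right) 47 \cdot 6 \left(-4\right) = \left(-7 + 3\right) 1 \cdot 47 \left(-24\right) = \left(-4\right) 1 \cdot 47 \left(-24\right) = \left(-4\right) 47 \left(-24\right) = \left(-188\right) \left(-24\right) = 4512$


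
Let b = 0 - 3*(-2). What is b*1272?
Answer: 7632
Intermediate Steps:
b = 6 (b = 0 + 6 = 6)
b*1272 = 6*1272 = 7632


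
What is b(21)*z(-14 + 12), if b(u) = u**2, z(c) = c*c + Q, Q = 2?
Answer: 2646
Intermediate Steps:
z(c) = 2 + c**2 (z(c) = c*c + 2 = c**2 + 2 = 2 + c**2)
b(21)*z(-14 + 12) = 21**2*(2 + (-14 + 12)**2) = 441*(2 + (-2)**2) = 441*(2 + 4) = 441*6 = 2646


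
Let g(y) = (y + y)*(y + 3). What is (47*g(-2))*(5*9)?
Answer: -8460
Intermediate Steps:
g(y) = 2*y*(3 + y) (g(y) = (2*y)*(3 + y) = 2*y*(3 + y))
(47*g(-2))*(5*9) = (47*(2*(-2)*(3 - 2)))*(5*9) = (47*(2*(-2)*1))*45 = (47*(-4))*45 = -188*45 = -8460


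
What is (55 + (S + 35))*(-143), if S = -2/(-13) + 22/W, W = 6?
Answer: -40249/3 ≈ -13416.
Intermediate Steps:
S = 149/39 (S = -2/(-13) + 22/6 = -2*(-1/13) + 22*(⅙) = 2/13 + 11/3 = 149/39 ≈ 3.8205)
(55 + (S + 35))*(-143) = (55 + (149/39 + 35))*(-143) = (55 + 1514/39)*(-143) = (3659/39)*(-143) = -40249/3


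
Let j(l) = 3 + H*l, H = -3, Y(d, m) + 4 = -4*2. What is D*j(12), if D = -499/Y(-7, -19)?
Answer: -5489/4 ≈ -1372.3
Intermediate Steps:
Y(d, m) = -12 (Y(d, m) = -4 - 4*2 = -4 - 8 = -12)
j(l) = 3 - 3*l
D = 499/12 (D = -499/(-12) = -499*(-1/12) = 499/12 ≈ 41.583)
D*j(12) = 499*(3 - 3*12)/12 = 499*(3 - 36)/12 = (499/12)*(-33) = -5489/4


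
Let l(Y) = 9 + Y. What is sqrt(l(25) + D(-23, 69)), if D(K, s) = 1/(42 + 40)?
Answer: sqrt(228698)/82 ≈ 5.8320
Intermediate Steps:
D(K, s) = 1/82
sqrt(l(25) + D(-23, 69)) = sqrt((9 + 25) + 1/82) = sqrt(34 + 1/82) = sqrt(2789/82) = sqrt(228698)/82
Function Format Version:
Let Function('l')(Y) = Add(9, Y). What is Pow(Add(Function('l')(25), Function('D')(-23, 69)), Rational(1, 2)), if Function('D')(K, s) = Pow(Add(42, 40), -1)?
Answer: Mul(Rational(1, 82), Pow(228698, Rational(1, 2))) ≈ 5.8320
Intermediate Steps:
Function('D')(K, s) = Rational(1, 82) (Function('D')(K, s) = Pow(82, -1) = Rational(1, 82))
Pow(Add(Function('l')(25), Function('D')(-23, 69)), Rational(1, 2)) = Pow(Add(Add(9, 25), Rational(1, 82)), Rational(1, 2)) = Pow(Add(34, Rational(1, 82)), Rational(1, 2)) = Pow(Rational(2789, 82), Rational(1, 2)) = Mul(Rational(1, 82), Pow(228698, Rational(1, 2)))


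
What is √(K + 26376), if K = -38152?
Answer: 16*I*√46 ≈ 108.52*I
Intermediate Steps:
√(K + 26376) = √(-38152 + 26376) = √(-11776) = 16*I*√46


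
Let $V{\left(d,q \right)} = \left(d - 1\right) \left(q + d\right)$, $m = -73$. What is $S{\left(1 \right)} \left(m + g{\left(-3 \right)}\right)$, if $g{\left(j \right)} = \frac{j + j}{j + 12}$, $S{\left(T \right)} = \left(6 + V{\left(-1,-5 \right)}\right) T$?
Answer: $-1326$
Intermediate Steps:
$V{\left(d,q \right)} = \left(-1 + d\right) \left(d + q\right)$
$S{\left(T \right)} = 18 T$ ($S{\left(T \right)} = \left(6 - \left(-11 - 1\right)\right) T = \left(6 + \left(1 + 1 + 5 + 5\right)\right) T = \left(6 + 12\right) T = 18 T$)
$g{\left(j \right)} = \frac{2 j}{12 + j}$
$S{\left(1 \right)} \left(m + g{\left(-3 \right)}\right) = 18 \cdot 1 \left(-73 + 2 \left(-3\right) \frac{1}{12 - 3}\right) = 18 \left(-73 + 2 \left(-3\right) \frac{1}{9}\right) = 18 \left(-73 - \frac{2}{3}\right) = 18 \left(- \frac{221}{3}\right) = -1326$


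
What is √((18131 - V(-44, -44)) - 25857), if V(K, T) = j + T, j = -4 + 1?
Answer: I*√7679 ≈ 87.63*I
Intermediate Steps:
j = -3
V(K, T) = -3 + T
√((18131 - V(-44, -44)) - 25857) = √((18131 - (-3 - 44)) - 25857) = √((18131 - 1*(-47)) - 25857) = √((18131 + 47) - 25857) = √(18178 - 25857) = √(-7679) = I*√7679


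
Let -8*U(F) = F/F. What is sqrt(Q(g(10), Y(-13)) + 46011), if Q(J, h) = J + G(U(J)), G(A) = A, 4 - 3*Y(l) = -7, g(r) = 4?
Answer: sqrt(736238)/4 ≈ 214.51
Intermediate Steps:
U(F) = -1/8 (U(F) = -F/(8*F) = -1/8*1 = -1/8)
Y(l) = 11/3 (Y(l) = 4/3 - 1/3*(-7) = 4/3 + 7/3 = 11/3)
Q(J, h) = -1/8 + J (Q(J, h) = J - 1/8 = -1/8 + J)
sqrt(Q(g(10), Y(-13)) + 46011) = sqrt((-1/8 + 4) + 46011) = sqrt(31/8 + 46011) = sqrt(368119/8) = sqrt(736238)/4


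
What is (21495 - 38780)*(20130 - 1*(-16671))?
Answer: -636105285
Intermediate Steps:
(21495 - 38780)*(20130 - 1*(-16671)) = -17285*(20130 + 16671) = -17285*36801 = -636105285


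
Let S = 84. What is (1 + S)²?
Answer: 7225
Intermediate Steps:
(1 + S)² = (1 + 84)² = 85² = 7225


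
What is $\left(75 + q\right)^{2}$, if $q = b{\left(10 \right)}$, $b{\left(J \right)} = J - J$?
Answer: $5625$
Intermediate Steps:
$b{\left(J \right)} = 0$
$q = 0$
$\left(75 + q\right)^{2} = \left(75 + 0\right)^{2} = 75^{2} = 5625$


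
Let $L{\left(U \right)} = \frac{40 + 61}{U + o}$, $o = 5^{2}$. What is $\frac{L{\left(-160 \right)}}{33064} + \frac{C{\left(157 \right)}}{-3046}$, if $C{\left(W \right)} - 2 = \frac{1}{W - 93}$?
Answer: $- \frac{74437363}{108769979520} \approx -0.00068436$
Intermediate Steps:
$C{\left(W \right)} = 2 + \frac{1}{-93 + W}$ ($C{\left(W \right)} = 2 + \frac{1}{W - 93} = 2 + \frac{1}{-93 + W}$)
$o = 25$
$L{\left(U \right)} = \frac{101}{25 + U}$ ($L{\left(U \right)} = \frac{40 + 61}{U + 25} = \frac{101}{25 + U}$)
$\frac{L{\left(-160 \right)}}{33064} + \frac{C{\left(157 \right)}}{-3046} = \frac{101 \frac{1}{25 - 160}}{33064} + \frac{\frac{1}{-93 + 157} \left(-185 + 2 \cdot 157\right)}{-3046} = \frac{101}{-135} \cdot \frac{1}{33064} + \frac{-185 + 314}{64} \left(- \frac{1}{3046}\right) = 101 \left(- \frac{1}{135}\right) \frac{1}{33064} + \frac{1}{64} \cdot 129 \left(- \frac{1}{3046}\right) = \left(- \frac{101}{135}\right) \frac{1}{33064} + \frac{129}{64} \left(- \frac{1}{3046}\right) = - \frac{101}{4463640} - \frac{129}{194944} = - \frac{74437363}{108769979520}$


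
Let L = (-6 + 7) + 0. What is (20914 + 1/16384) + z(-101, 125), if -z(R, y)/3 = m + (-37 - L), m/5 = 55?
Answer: 331005953/16384 ≈ 20203.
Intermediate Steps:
L = 1 (L = 1 + 0 = 1)
m = 275 (m = 5*55 = 275)
z(R, y) = -711 (z(R, y) = -3*(275 + (-37 - 1*1)) = -3*(275 + (-37 - 1)) = -3*(275 - 38) = -3*237 = -711)
(20914 + 1/16384) + z(-101, 125) = (20914 + 1/16384) - 711 = 342654977/16384 - 711 = 331005953/16384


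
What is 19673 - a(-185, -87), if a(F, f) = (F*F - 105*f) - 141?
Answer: -23546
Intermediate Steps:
a(F, f) = -141 + F² - 105*f (a(F, f) = (F² - 105*f) - 141 = -141 + F² - 105*f)
19673 - a(-185, -87) = 19673 - (-141 + (-185)² - 105*(-87)) = 19673 - (-141 + 34225 + 9135) = 19673 - 1*43219 = 19673 - 43219 = -23546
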